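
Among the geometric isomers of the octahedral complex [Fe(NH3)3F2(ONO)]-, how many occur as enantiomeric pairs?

0

An octahedron has six vertices in three trans pairs; every non-trans pair is cis.
Working through the distinct placements yields 3 geometric isomers: NH3 mer, F trans; NH3 fac, F cis; NH3 mer, F cis.
Each arrangement has an internal mirror plane or centre of symmetry, so none is chiral.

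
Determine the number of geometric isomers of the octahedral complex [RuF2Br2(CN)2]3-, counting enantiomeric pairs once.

5

The six octahedral sites form three mutually perpendicular trans pairs.
There are 5 geometric isomers: F trans, Br trans, CN trans; F cis, Br trans, CN cis; F trans, Br cis, CN cis; F cis, Br cis, CN cis (chiral); F cis, Br cis, CN trans.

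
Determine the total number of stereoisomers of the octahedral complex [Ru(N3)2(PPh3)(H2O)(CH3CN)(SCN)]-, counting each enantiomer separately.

15

The six octahedral sites form three mutually perpendicular trans pairs.
Systematic enumeration (placing each ligand type in turn and discarding arrangements equivalent by rotation or reflection) gives 9 geometric isomers.
Of these, 6 lack any improper symmetry element and so occur as enantiomeric pairs, giving 9 + 6 = 15 stereoisomers in total.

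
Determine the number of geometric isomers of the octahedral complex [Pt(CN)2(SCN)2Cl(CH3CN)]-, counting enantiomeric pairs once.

The distinct arrangements are (6 in all): CN cis, SCN trans; CN cis, SCN cis (3 arrangements, 2 chiral); CN trans, SCN trans; CN trans, SCN cis.

6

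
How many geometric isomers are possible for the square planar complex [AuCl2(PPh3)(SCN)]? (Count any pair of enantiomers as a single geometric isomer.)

In a square planar complex each vertex has one trans partner and two cis neighbours.
The distinct arrangements are (2 in all): Cl cis; Cl trans.

2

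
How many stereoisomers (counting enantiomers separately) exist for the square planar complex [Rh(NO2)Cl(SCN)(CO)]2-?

A square has two trans pairs of vertices; adjacent vertices are cis.
There are 3 geometric isomers: (CO/NO2 trans, Cl/SCN trans); (CO/SCN trans, Cl/NO2 trans); (CO/Cl trans, NO2/SCN trans).
Each arrangement has an internal mirror plane or centre of symmetry, so none is chiral.

3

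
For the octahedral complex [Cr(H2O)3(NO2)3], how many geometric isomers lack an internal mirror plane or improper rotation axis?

0

An octahedron has six vertices in three trans pairs; every non-trans pair is cis.
There are 2 geometric isomers: H2O mer; H2O fac.
Each arrangement has an internal mirror plane or centre of symmetry, so none is chiral.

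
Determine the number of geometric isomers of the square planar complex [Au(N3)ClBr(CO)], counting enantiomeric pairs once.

3

In a square planar complex each vertex has one trans partner and two cis neighbours.
There are 3 geometric isomers: (Br/Cl trans, CO/N3 trans); (Br/N3 trans, CO/Cl trans); (Br/CO trans, Cl/N3 trans).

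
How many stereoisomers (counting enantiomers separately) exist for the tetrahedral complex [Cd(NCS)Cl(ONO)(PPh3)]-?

2

In a tetrahedral complex all four positions are equivalent and every pair of ligands is adjacent — there is no cis/trans distinction.
Only one geometric arrangement is possible; it has no improper symmetry element, so it exists as a pair of enantiomers (2 stereoisomers).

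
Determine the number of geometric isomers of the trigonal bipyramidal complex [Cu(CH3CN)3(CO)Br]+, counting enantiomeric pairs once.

A trigonal bipyramid has two axial and three equatorial sites, which are chemically inequivalent.
The distinct arrangements are (4 in all): CO equatorial, Br axial; CO axial, Br axial; CO equatorial, Br equatorial; CO axial, Br equatorial.

4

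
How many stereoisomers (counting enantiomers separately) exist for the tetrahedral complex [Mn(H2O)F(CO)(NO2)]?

All four vertices of a tetrahedron are equivalent and mutually adjacent, so cis/trans isomerism cannot arise.
Only one geometric arrangement is possible; it has no improper symmetry element, so it exists as a pair of enantiomers (2 stereoisomers).

2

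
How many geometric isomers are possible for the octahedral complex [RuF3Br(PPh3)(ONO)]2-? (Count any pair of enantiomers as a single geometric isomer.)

An octahedron has six vertices in three trans pairs; every non-trans pair is cis.
The distinct arrangements are (4 in all): F mer (3 arrangements); F fac (chiral).

4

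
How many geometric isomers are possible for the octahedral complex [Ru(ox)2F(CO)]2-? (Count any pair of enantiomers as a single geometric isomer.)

In an octahedral complex each vertex has one trans partner and four cis neighbours.
Each ox is bidentate and must span two cis positions.
Working through the distinct placements yields 2 geometric isomers: F and CO mutually trans; F and CO mutually cis (chiral).

2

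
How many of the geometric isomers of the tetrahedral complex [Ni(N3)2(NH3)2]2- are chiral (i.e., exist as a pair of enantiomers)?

0

All four vertices of a tetrahedron are equivalent and mutually adjacent, so cis/trans isomerism cannot arise.
Only one geometric arrangement is possible.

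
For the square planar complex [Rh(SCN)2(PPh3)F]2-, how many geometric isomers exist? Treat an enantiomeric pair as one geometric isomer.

A square has two trans pairs of vertices; adjacent vertices are cis.
The distinct arrangements are (2 in all): SCN cis; SCN trans.

2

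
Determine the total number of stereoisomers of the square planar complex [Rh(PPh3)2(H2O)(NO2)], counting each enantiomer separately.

2

In a square planar complex each vertex has one trans partner and two cis neighbours.
Working through the distinct placements yields 2 geometric isomers: PPh3 cis; PPh3 trans.
Each arrangement has an internal mirror plane or centre of symmetry, so none is chiral.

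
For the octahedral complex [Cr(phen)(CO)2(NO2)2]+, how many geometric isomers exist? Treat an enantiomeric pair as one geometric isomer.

The six octahedral sites form three mutually perpendicular trans pairs.
Each phen is bidentate and must span two cis positions.
There are 3 geometric isomers: CO trans, NO2 cis; CO cis, NO2 cis (chiral); CO cis, NO2 trans.

3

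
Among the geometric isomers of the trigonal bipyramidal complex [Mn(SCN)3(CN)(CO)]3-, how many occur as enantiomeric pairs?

0

Systematic placement gives 4 geometric isomers: CN axial, CO axial; CN axial, CO equatorial; CN equatorial, CO axial; CN equatorial, CO equatorial.
Each arrangement has an internal mirror plane or centre of symmetry, so none is chiral.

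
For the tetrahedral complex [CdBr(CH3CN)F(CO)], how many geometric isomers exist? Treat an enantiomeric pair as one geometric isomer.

All four vertices of a tetrahedron are equivalent and mutually adjacent, so cis/trans isomerism cannot arise.
Only one geometric arrangement is possible; it has no improper symmetry element, so it exists as a pair of enantiomers (2 stereoisomers).

1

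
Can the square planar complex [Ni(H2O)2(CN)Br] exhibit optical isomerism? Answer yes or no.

no

A square has two trans pairs of vertices; adjacent vertices are cis.
Systematic placement gives 2 geometric isomers: H2O cis; H2O trans.
Each arrangement has an internal mirror plane or centre of symmetry, so none is chiral.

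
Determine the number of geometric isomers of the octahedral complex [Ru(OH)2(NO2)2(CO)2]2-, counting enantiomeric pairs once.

Systematic placement gives 5 geometric isomers: OH trans, NO2 trans, CO trans; OH cis, NO2 cis, CO trans; OH trans, NO2 cis, CO cis; OH cis, NO2 cis, CO cis (chiral); OH cis, NO2 trans, CO cis.

5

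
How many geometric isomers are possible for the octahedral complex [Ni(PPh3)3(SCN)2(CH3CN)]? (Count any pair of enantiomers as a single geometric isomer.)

An octahedron has six vertices in three trans pairs; every non-trans pair is cis.
The distinct arrangements are (3 in all): PPh3 mer, SCN trans; PPh3 fac, SCN cis; PPh3 mer, SCN cis.

3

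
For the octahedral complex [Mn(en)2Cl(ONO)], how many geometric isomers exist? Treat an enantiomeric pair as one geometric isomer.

Each en is bidentate and must span two cis positions.
Systematic placement gives 2 geometric isomers: Cl and ONO mutually trans; Cl and ONO mutually cis (chiral).

2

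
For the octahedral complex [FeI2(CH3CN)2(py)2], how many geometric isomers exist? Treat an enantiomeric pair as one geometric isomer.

The six octahedral sites form three mutually perpendicular trans pairs.
The distinct arrangements are (5 in all): I trans, CH3CN trans, py trans; I cis, CH3CN trans, py cis; I cis, CH3CN cis, py trans; I cis, CH3CN cis, py cis (chiral); I trans, CH3CN cis, py cis.

5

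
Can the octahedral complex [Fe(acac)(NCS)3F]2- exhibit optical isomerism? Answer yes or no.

no

An octahedron has six vertices in three trans pairs; every non-trans pair is cis.
Each acac is bidentate and must span two cis positions.
The distinct arrangements are (2 in all): NCS fac; NCS mer.
Each arrangement has an internal mirror plane or centre of symmetry, so none is chiral.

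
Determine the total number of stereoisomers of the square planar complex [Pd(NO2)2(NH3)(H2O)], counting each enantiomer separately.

Working through the distinct placements yields 2 geometric isomers: NO2 cis; NO2 trans.
Each arrangement has an internal mirror plane or centre of symmetry, so none is chiral.

2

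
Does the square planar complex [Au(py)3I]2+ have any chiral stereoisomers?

In a square planar complex each vertex has one trans partner and two cis neighbours.
Only one geometric arrangement is possible.

no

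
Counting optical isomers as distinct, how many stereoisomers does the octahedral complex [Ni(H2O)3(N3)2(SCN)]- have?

Working through the distinct placements yields 3 geometric isomers: H2O mer, N3 cis; H2O mer, N3 trans; H2O fac, N3 cis.
Each arrangement has an internal mirror plane or centre of symmetry, so none is chiral.

3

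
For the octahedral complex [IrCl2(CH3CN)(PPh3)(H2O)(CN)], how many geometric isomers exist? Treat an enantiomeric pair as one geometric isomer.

9

In an octahedral complex each vertex has one trans partner and four cis neighbours.
Exhaustive case analysis gives 9 geometric isomers.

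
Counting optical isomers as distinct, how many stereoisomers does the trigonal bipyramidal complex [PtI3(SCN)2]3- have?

In a trigonal bipyramid the two axial positions differ from the three equatorial ones.
There are 3 geometric isomers: SCN both equatorial; SCN one axial, one equatorial; SCN both axial.
Each arrangement has an internal mirror plane or centre of symmetry, so none is chiral.

3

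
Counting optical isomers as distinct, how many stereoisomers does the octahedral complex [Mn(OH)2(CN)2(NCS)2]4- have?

The six octahedral sites form three mutually perpendicular trans pairs.
There are 5 geometric isomers: OH trans, CN trans, NCS trans; OH cis, CN trans, NCS cis; OH trans, CN cis, NCS cis; OH cis, CN cis, NCS cis (chiral); OH cis, CN cis, NCS trans.
One of these lacks any improper symmetry element and so occurs as an enantiomeric pair, giving 5 + 1 = 6 stereoisomers in total.

6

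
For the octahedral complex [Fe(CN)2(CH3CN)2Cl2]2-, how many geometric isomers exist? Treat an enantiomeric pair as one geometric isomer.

5

Working through the distinct placements yields 5 geometric isomers: CN trans, CH3CN trans, Cl trans; CN cis, CH3CN trans, Cl cis; CN cis, CH3CN cis, Cl trans; CN cis, CH3CN cis, Cl cis (chiral); CN trans, CH3CN cis, Cl cis.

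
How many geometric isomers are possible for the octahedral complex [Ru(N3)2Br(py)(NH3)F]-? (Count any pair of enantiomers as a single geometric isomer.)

In an octahedral complex each vertex has one trans partner and four cis neighbours.
Placing the ligands in turn and identifying arrangements related by rotation or reflection leaves 9 distinct geometric isomers.

9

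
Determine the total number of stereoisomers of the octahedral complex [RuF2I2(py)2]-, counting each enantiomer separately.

In an octahedral complex each vertex has one trans partner and four cis neighbours.
The distinct arrangements are (5 in all): F trans, I trans, py trans; F trans, I cis, py cis; F cis, I cis, py trans; F cis, I cis, py cis (chiral); F cis, I trans, py cis.
One of these lacks any improper symmetry element and so occurs as an enantiomeric pair, giving 5 + 1 = 6 stereoisomers in total.

6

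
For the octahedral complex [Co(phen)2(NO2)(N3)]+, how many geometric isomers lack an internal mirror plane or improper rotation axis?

1

The six octahedral sites form three mutually perpendicular trans pairs.
Each phen is bidentate and must span two cis positions.
Working through the distinct placements yields 2 geometric isomers: NO2 and N3 mutually trans; NO2 and N3 mutually cis (chiral).
One of these lacks any improper symmetry element and so occurs as an enantiomeric pair, giving 2 + 1 = 3 stereoisomers in total.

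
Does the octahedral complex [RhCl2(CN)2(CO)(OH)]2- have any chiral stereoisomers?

yes

The six octahedral sites form three mutually perpendicular trans pairs.
The distinct arrangements are (6 in all): Cl cis, CN trans; Cl trans, CN trans; Cl cis, CN cis (3 arrangements, 2 chiral); Cl trans, CN cis.
Of these, 2 lack any improper symmetry element and so occur as enantiomeric pairs, giving 6 + 2 = 8 stereoisomers in total.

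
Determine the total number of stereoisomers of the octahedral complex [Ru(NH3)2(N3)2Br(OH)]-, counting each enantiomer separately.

8

The six octahedral sites form three mutually perpendicular trans pairs.
The distinct arrangements are (6 in all): NH3 cis, N3 cis (3 arrangements, 2 chiral); NH3 trans, N3 cis; NH3 cis, N3 trans; NH3 trans, N3 trans.
Of these, 2 lack any improper symmetry element and so occur as enantiomeric pairs, giving 6 + 2 = 8 stereoisomers in total.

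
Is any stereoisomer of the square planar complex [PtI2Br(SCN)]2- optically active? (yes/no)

A square has two trans pairs of vertices; adjacent vertices are cis.
Working through the distinct placements yields 2 geometric isomers: I cis; I trans.
Each arrangement has an internal mirror plane or centre of symmetry, so none is chiral.

no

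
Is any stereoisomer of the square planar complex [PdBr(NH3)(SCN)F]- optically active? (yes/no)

There are 3 geometric isomers: (Br/NH3 trans, F/SCN trans); (Br/SCN trans, F/NH3 trans); (Br/F trans, NH3/SCN trans).
Each arrangement has an internal mirror plane or centre of symmetry, so none is chiral.

no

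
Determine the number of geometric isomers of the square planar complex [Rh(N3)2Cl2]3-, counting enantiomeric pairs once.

Working through the distinct placements yields 2 geometric isomers: N3 cis; N3 trans.

2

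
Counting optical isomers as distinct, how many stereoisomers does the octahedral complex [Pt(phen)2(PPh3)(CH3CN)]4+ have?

3

The six octahedral sites form three mutually perpendicular trans pairs.
Each phen is bidentate and must span two cis positions.
There are 2 geometric isomers: PPh3 and CH3CN mutually trans; PPh3 and CH3CN mutually cis (chiral).
One of these lacks any improper symmetry element and so occurs as an enantiomeric pair, giving 2 + 1 = 3 stereoisomers in total.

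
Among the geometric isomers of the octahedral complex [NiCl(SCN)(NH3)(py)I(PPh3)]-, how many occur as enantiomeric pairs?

15

An octahedron has six vertices in three trans pairs; every non-trans pair is cis.
Systematic enumeration (placing each ligand type in turn and discarding arrangements equivalent by rotation or reflection) gives 15 geometric isomers.
Of these, 15 lack any improper symmetry element and so occur as enantiomeric pairs, giving 15 + 15 = 30 stereoisomers in total.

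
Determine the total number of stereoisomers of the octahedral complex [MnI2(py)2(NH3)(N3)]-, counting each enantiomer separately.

Working through the distinct placements yields 6 geometric isomers: I trans, py trans; I trans, py cis; I cis, py trans; I cis, py cis (3 arrangements, 2 chiral).
Of these, 2 lack any improper symmetry element and so occur as enantiomeric pairs, giving 6 + 2 = 8 stereoisomers in total.

8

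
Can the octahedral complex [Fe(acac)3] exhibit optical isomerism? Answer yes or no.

In an octahedral complex each vertex has one trans partner and four cis neighbours.
Each acac is bidentate and must span two cis positions.
Only one geometric arrangement is possible; it has no improper symmetry element, so it exists as a pair of enantiomers (2 stereoisomers).

yes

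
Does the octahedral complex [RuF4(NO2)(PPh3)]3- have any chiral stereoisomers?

Systematic placement gives 2 geometric isomers: NO2 and PPh3 mutually trans; NO2 and PPh3 mutually cis.
Each arrangement has an internal mirror plane or centre of symmetry, so none is chiral.

no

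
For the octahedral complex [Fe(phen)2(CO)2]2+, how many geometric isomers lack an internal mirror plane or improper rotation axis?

1

An octahedron has six vertices in three trans pairs; every non-trans pair is cis.
Each phen is bidentate and must span two cis positions.
Working through the distinct placements yields 2 geometric isomers: CO trans; CO cis (chiral).
One of these lacks any improper symmetry element and so occurs as an enantiomeric pair, giving 2 + 1 = 3 stereoisomers in total.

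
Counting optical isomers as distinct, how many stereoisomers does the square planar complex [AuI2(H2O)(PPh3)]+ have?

2

In a square planar complex each vertex has one trans partner and two cis neighbours.
There are 2 geometric isomers: I cis; I trans.
Each arrangement has an internal mirror plane or centre of symmetry, so none is chiral.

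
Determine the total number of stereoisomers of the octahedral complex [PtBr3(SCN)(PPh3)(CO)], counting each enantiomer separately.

The six octahedral sites form three mutually perpendicular trans pairs.
Working through the distinct placements yields 4 geometric isomers: Br mer (3 arrangements); Br fac (chiral).
One of these lacks any improper symmetry element and so occurs as an enantiomeric pair, giving 4 + 1 = 5 stereoisomers in total.

5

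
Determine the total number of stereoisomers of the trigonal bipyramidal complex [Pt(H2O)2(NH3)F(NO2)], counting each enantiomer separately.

10

A trigonal bipyramid has two axial and three equatorial sites, which are chemically inequivalent.
Systematic enumeration (placing each ligand type in turn and discarding arrangements equivalent by rotation or reflection) gives 7 geometric isomers.
Of these, 3 lack any improper symmetry element and so occur as enantiomeric pairs, giving 7 + 3 = 10 stereoisomers in total.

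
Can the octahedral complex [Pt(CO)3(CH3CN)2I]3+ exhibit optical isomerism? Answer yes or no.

Systematic placement gives 3 geometric isomers: CO mer, CH3CN trans; CO fac, CH3CN cis; CO mer, CH3CN cis.
Each arrangement has an internal mirror plane or centre of symmetry, so none is chiral.

no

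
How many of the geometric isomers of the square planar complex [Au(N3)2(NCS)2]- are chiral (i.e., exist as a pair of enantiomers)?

Systematic placement gives 2 geometric isomers: N3 cis; N3 trans.
Each arrangement has an internal mirror plane or centre of symmetry, so none is chiral.

0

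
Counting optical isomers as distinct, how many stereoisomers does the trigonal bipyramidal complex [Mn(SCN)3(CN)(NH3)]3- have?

4

A trigonal bipyramid has two axial and three equatorial sites, which are chemically inequivalent.
Systematic placement gives 4 geometric isomers: CN axial, NH3 axial; CN axial, NH3 equatorial; CN equatorial, NH3 axial; CN equatorial, NH3 equatorial.
Each arrangement has an internal mirror plane or centre of symmetry, so none is chiral.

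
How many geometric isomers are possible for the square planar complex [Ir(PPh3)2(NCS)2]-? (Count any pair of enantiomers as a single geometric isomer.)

A square has two trans pairs of vertices; adjacent vertices are cis.
The distinct arrangements are (2 in all): PPh3 cis; PPh3 trans.

2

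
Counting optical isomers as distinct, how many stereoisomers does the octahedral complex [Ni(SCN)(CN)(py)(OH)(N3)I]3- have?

30

Systematic enumeration (placing each ligand type in turn and discarding arrangements equivalent by rotation or reflection) gives 15 geometric isomers.
Of these, 15 lack any improper symmetry element and so occur as enantiomeric pairs, giving 15 + 15 = 30 stereoisomers in total.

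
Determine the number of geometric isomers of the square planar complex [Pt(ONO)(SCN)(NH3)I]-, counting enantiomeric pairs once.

3

A square has two trans pairs of vertices; adjacent vertices are cis.
Working through the distinct placements yields 3 geometric isomers: (I/ONO trans, NH3/SCN trans); (I/SCN trans, NH3/ONO trans); (I/NH3 trans, ONO/SCN trans).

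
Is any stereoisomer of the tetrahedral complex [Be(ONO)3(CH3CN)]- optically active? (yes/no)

All four vertices of a tetrahedron are equivalent and mutually adjacent, so cis/trans isomerism cannot arise.
Only one geometric arrangement is possible.

no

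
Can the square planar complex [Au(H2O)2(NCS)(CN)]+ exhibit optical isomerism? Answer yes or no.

There are 2 geometric isomers: H2O cis; H2O trans.
Each arrangement has an internal mirror plane or centre of symmetry, so none is chiral.

no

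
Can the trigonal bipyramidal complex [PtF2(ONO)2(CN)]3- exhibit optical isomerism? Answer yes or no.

yes

In a trigonal bipyramid the two axial positions differ from the three equatorial ones.
Exhaustive case analysis gives 5 geometric isomers.
One of these lacks any improper symmetry element and so occurs as an enantiomeric pair, giving 5 + 1 = 6 stereoisomers in total.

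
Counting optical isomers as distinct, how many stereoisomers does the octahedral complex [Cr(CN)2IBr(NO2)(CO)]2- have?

15

The six octahedral sites form three mutually perpendicular trans pairs.
Systematic enumeration (placing each ligand type in turn and discarding arrangements equivalent by rotation or reflection) gives 9 geometric isomers.
Of these, 6 lack any improper symmetry element and so occur as enantiomeric pairs, giving 9 + 6 = 15 stereoisomers in total.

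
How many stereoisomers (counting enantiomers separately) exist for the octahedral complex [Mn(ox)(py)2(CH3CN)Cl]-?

6

An octahedron has six vertices in three trans pairs; every non-trans pair is cis.
Each ox is bidentate and must span two cis positions.
There are 4 geometric isomers: py cis (3 arrangements, 2 chiral); py trans.
Of these, 2 lack any improper symmetry element and so occur as enantiomeric pairs, giving 4 + 2 = 6 stereoisomers in total.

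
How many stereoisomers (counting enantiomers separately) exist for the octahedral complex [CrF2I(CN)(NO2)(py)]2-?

The six octahedral sites form three mutually perpendicular trans pairs.
Systematic enumeration (placing each ligand type in turn and discarding arrangements equivalent by rotation or reflection) gives 9 geometric isomers.
Of these, 6 lack any improper symmetry element and so occur as enantiomeric pairs, giving 9 + 6 = 15 stereoisomers in total.

15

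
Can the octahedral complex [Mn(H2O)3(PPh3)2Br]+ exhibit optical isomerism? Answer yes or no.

no

The six octahedral sites form three mutually perpendicular trans pairs.
Working through the distinct placements yields 3 geometric isomers: H2O mer, PPh3 trans; H2O fac, PPh3 cis; H2O mer, PPh3 cis.
Each arrangement has an internal mirror plane or centre of symmetry, so none is chiral.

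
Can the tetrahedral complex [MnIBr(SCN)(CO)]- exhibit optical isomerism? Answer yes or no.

yes

Only one geometric arrangement is possible; it has no improper symmetry element, so it exists as a pair of enantiomers (2 stereoisomers).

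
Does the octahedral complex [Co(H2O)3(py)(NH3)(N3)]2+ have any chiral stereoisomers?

In an octahedral complex each vertex has one trans partner and four cis neighbours.
The distinct arrangements are (4 in all): H2O mer (3 arrangements); H2O fac (chiral).
One of these lacks any improper symmetry element and so occurs as an enantiomeric pair, giving 4 + 1 = 5 stereoisomers in total.

yes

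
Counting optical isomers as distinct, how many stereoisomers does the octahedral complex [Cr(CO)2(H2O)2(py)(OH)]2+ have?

8

Working through the distinct placements yields 6 geometric isomers: CO trans, H2O trans; CO trans, H2O cis; CO cis, H2O cis (3 arrangements, 2 chiral); CO cis, H2O trans.
Of these, 2 lack any improper symmetry element and so occur as enantiomeric pairs, giving 6 + 2 = 8 stereoisomers in total.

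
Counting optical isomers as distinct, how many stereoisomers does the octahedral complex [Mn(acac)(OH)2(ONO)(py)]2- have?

Each acac is bidentate and must span two cis positions.
Systematic placement gives 4 geometric isomers: OH trans; OH cis (3 arrangements, 2 chiral).
Of these, 2 lack any improper symmetry element and so occur as enantiomeric pairs, giving 4 + 2 = 6 stereoisomers in total.

6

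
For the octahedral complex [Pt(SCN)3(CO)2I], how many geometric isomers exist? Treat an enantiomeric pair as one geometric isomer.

The distinct arrangements are (3 in all): SCN mer, CO trans; SCN mer, CO cis; SCN fac, CO cis.

3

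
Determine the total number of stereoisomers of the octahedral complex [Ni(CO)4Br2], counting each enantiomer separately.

2

The distinct arrangements are (2 in all): Br trans; Br cis.
Each arrangement has an internal mirror plane or centre of symmetry, so none is chiral.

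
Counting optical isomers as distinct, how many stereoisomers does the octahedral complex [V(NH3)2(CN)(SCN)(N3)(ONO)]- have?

15

Exhaustive case analysis gives 9 geometric isomers.
Of these, 6 lack any improper symmetry element and so occur as enantiomeric pairs, giving 9 + 6 = 15 stereoisomers in total.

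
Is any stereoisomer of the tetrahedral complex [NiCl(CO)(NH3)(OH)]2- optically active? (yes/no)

All four vertices of a tetrahedron are equivalent and mutually adjacent, so cis/trans isomerism cannot arise.
Only one geometric arrangement is possible; it has no improper symmetry element, so it exists as a pair of enantiomers (2 stereoisomers).

yes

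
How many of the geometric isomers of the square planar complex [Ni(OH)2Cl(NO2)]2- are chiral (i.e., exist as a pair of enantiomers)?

The distinct arrangements are (2 in all): OH cis; OH trans.
Each arrangement has an internal mirror plane or centre of symmetry, so none is chiral.

0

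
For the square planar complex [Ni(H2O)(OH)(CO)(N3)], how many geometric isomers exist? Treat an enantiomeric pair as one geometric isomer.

3

A square has two trans pairs of vertices; adjacent vertices are cis.
The distinct arrangements are (3 in all): (CO/N3 trans, H2O/OH trans); (CO/OH trans, H2O/N3 trans); (CO/H2O trans, N3/OH trans).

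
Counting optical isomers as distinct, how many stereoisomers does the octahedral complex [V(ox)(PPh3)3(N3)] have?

Each ox is bidentate and must span two cis positions.
Working through the distinct placements yields 2 geometric isomers: PPh3 fac; PPh3 mer.
Each arrangement has an internal mirror plane or centre of symmetry, so none is chiral.

2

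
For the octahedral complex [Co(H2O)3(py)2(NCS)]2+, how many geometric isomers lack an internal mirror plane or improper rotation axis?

In an octahedral complex each vertex has one trans partner and four cis neighbours.
Working through the distinct placements yields 3 geometric isomers: H2O mer, py trans; H2O mer, py cis; H2O fac, py cis.
Each arrangement has an internal mirror plane or centre of symmetry, so none is chiral.

0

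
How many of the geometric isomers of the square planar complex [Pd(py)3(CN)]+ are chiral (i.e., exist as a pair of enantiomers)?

0

A square has two trans pairs of vertices; adjacent vertices are cis.
Only one geometric arrangement is possible.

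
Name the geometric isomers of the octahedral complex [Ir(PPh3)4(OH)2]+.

cis and trans

The distinct arrangements are (2 in all): OH trans; OH cis.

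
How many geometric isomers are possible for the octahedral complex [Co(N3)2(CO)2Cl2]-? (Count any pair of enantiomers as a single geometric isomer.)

In an octahedral complex each vertex has one trans partner and four cis neighbours.
The distinct arrangements are (5 in all): N3 trans, CO trans, Cl trans; N3 cis, CO trans, Cl cis; N3 trans, CO cis, Cl cis; N3 cis, CO cis, Cl cis (chiral); N3 cis, CO cis, Cl trans.

5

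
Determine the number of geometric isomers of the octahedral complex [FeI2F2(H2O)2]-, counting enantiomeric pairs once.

5

Working through the distinct placements yields 5 geometric isomers: I trans, F trans, H2O trans; I cis, F trans, H2O cis; I trans, F cis, H2O cis; I cis, F cis, H2O cis (chiral); I cis, F cis, H2O trans.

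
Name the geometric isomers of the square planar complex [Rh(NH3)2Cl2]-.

cis and trans

Working through the distinct placements yields 2 geometric isomers: NH3 cis; NH3 trans.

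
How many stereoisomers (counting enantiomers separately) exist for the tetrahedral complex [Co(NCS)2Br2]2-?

All four vertices of a tetrahedron are equivalent and mutually adjacent, so cis/trans isomerism cannot arise.
Only one geometric arrangement is possible.

1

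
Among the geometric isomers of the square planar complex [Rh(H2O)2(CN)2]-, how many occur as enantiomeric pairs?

Working through the distinct placements yields 2 geometric isomers: H2O cis; H2O trans.
Each arrangement has an internal mirror plane or centre of symmetry, so none is chiral.

0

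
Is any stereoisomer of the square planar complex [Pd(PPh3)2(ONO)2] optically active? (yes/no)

no

In a square planar complex each vertex has one trans partner and two cis neighbours.
Systematic placement gives 2 geometric isomers: PPh3 cis; PPh3 trans.
Each arrangement has an internal mirror plane or centre of symmetry, so none is chiral.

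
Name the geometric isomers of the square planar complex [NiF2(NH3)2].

cis and trans

Working through the distinct placements yields 2 geometric isomers: F cis; F trans.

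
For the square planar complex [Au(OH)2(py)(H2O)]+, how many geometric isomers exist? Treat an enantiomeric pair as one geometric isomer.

2

A square has two trans pairs of vertices; adjacent vertices are cis.
There are 2 geometric isomers: OH cis; OH trans.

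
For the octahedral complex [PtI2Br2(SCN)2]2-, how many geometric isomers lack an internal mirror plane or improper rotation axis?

Working through the distinct placements yields 5 geometric isomers: I trans, Br trans, SCN trans; I cis, Br trans, SCN cis; I cis, Br cis, SCN trans; I cis, Br cis, SCN cis (chiral); I trans, Br cis, SCN cis.
One of these lacks any improper symmetry element and so occurs as an enantiomeric pair, giving 5 + 1 = 6 stereoisomers in total.

1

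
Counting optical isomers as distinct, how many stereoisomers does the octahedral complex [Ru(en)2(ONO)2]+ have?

The six octahedral sites form three mutually perpendicular trans pairs.
Each en is bidentate and must span two cis positions.
The distinct arrangements are (2 in all): ONO trans; ONO cis (chiral).
One of these lacks any improper symmetry element and so occurs as an enantiomeric pair, giving 2 + 1 = 3 stereoisomers in total.

3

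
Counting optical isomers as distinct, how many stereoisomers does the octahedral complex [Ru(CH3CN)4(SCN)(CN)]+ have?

2

An octahedron has six vertices in three trans pairs; every non-trans pair is cis.
The distinct arrangements are (2 in all): SCN and CN mutually trans; SCN and CN mutually cis.
Each arrangement has an internal mirror plane or centre of symmetry, so none is chiral.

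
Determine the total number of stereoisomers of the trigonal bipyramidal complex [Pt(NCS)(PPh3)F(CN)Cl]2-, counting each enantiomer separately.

In a trigonal bipyramid the two axial positions differ from the three equatorial ones.
Placing the ligands in turn and identifying arrangements related by rotation or reflection leaves 10 distinct geometric isomers.
Of these, 10 lack any improper symmetry element and so occur as enantiomeric pairs, giving 10 + 10 = 20 stereoisomers in total.

20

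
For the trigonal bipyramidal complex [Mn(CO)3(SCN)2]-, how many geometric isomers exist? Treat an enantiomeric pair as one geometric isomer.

3

A trigonal bipyramid has two axial and three equatorial sites, which are chemically inequivalent.
There are 3 geometric isomers: SCN both equatorial; SCN one axial, one equatorial; SCN both axial.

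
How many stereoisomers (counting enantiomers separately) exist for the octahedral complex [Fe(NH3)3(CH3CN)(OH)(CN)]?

5

An octahedron has six vertices in three trans pairs; every non-trans pair is cis.
There are 4 geometric isomers: NH3 mer (3 arrangements); NH3 fac (chiral).
One of these lacks any improper symmetry element and so occurs as an enantiomeric pair, giving 4 + 1 = 5 stereoisomers in total.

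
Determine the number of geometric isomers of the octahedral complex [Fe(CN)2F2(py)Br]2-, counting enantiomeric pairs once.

6

The six octahedral sites form three mutually perpendicular trans pairs.
There are 6 geometric isomers: CN cis, F cis (3 arrangements, 2 chiral); CN cis, F trans; CN trans, F cis; CN trans, F trans.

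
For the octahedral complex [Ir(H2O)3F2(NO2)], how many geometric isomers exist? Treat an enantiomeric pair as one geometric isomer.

An octahedron has six vertices in three trans pairs; every non-trans pair is cis.
The distinct arrangements are (3 in all): H2O mer, F trans; H2O fac, F cis; H2O mer, F cis.

3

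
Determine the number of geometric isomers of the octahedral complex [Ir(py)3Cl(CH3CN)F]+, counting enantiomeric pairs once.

4

The six octahedral sites form three mutually perpendicular trans pairs.
Working through the distinct placements yields 4 geometric isomers: py mer (3 arrangements); py fac (chiral).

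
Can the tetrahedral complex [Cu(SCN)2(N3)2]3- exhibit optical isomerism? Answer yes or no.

Only one geometric arrangement is possible.

no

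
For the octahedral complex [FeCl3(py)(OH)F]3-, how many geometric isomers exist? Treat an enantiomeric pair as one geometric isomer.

4

The six octahedral sites form three mutually perpendicular trans pairs.
There are 4 geometric isomers: Cl mer (3 arrangements); Cl fac (chiral).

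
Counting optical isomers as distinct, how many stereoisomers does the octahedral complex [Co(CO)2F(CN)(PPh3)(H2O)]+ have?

15

The six octahedral sites form three mutually perpendicular trans pairs.
Exhaustive case analysis gives 9 geometric isomers.
Of these, 6 lack any improper symmetry element and so occur as enantiomeric pairs, giving 9 + 6 = 15 stereoisomers in total.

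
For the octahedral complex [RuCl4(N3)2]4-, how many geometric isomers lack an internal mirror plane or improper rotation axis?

0

In an octahedral complex each vertex has one trans partner and four cis neighbours.
The distinct arrangements are (2 in all): N3 trans; N3 cis.
Each arrangement has an internal mirror plane or centre of symmetry, so none is chiral.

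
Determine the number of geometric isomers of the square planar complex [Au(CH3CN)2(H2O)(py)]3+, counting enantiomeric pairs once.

A square has two trans pairs of vertices; adjacent vertices are cis.
Working through the distinct placements yields 2 geometric isomers: CH3CN cis; CH3CN trans.

2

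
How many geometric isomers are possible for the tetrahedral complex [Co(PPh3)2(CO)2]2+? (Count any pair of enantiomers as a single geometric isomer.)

1

All four vertices of a tetrahedron are equivalent and mutually adjacent, so cis/trans isomerism cannot arise.
Only one geometric arrangement is possible.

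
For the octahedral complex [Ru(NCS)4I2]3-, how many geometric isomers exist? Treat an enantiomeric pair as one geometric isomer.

The six octahedral sites form three mutually perpendicular trans pairs.
Working through the distinct placements yields 2 geometric isomers: I trans; I cis.

2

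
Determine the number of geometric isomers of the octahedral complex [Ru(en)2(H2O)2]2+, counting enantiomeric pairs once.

In an octahedral complex each vertex has one trans partner and four cis neighbours.
Each en is bidentate and must span two cis positions.
Systematic placement gives 2 geometric isomers: H2O trans; H2O cis (chiral).

2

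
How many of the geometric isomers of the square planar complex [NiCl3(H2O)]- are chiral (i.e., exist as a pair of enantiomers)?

0

In a square planar complex each vertex has one trans partner and two cis neighbours.
Only one geometric arrangement is possible.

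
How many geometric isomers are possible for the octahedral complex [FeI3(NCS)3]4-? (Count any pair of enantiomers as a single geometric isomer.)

In an octahedral complex each vertex has one trans partner and four cis neighbours.
Working through the distinct placements yields 2 geometric isomers: I mer; I fac.

2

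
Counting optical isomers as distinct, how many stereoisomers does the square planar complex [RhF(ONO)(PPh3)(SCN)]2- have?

3

Systematic placement gives 3 geometric isomers: (F/PPh3 trans, ONO/SCN trans); (F/SCN trans, ONO/PPh3 trans); (F/ONO trans, PPh3/SCN trans).
Each arrangement has an internal mirror plane or centre of symmetry, so none is chiral.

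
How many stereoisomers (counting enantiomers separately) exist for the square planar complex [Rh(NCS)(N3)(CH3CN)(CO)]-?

In a square planar complex each vertex has one trans partner and two cis neighbours.
Working through the distinct placements yields 3 geometric isomers: (CH3CN/N3 trans, CO/NCS trans); (CH3CN/NCS trans, CO/N3 trans); (CH3CN/CO trans, N3/NCS trans).
Each arrangement has an internal mirror plane or centre of symmetry, so none is chiral.

3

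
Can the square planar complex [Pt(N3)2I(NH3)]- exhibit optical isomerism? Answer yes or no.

The distinct arrangements are (2 in all): N3 cis; N3 trans.
Each arrangement has an internal mirror plane or centre of symmetry, so none is chiral.

no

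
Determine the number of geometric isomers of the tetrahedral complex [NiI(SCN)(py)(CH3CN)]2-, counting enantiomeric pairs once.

Only one geometric arrangement is possible; it has no improper symmetry element, so it exists as a pair of enantiomers (2 stereoisomers).

1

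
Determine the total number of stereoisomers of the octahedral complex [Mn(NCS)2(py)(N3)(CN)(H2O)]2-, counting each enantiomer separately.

The six octahedral sites form three mutually perpendicular trans pairs.
Systematic enumeration (placing each ligand type in turn and discarding arrangements equivalent by rotation or reflection) gives 9 geometric isomers.
Of these, 6 lack any improper symmetry element and so occur as enantiomeric pairs, giving 9 + 6 = 15 stereoisomers in total.

15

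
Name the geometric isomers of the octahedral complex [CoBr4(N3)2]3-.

Systematic placement gives 2 geometric isomers: N3 trans; N3 cis.

cis and trans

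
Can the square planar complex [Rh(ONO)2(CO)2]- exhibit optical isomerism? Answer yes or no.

no

In a square planar complex each vertex has one trans partner and two cis neighbours.
Working through the distinct placements yields 2 geometric isomers: ONO cis; ONO trans.
Each arrangement has an internal mirror plane or centre of symmetry, so none is chiral.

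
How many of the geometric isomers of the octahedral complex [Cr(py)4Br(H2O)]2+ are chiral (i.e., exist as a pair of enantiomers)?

0

The distinct arrangements are (2 in all): Br and H2O mutually trans; Br and H2O mutually cis.
Each arrangement has an internal mirror plane or centre of symmetry, so none is chiral.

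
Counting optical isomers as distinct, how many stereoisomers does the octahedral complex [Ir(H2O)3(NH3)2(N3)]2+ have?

3

An octahedron has six vertices in three trans pairs; every non-trans pair is cis.
The distinct arrangements are (3 in all): H2O mer, NH3 trans; H2O mer, NH3 cis; H2O fac, NH3 cis.
Each arrangement has an internal mirror plane or centre of symmetry, so none is chiral.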